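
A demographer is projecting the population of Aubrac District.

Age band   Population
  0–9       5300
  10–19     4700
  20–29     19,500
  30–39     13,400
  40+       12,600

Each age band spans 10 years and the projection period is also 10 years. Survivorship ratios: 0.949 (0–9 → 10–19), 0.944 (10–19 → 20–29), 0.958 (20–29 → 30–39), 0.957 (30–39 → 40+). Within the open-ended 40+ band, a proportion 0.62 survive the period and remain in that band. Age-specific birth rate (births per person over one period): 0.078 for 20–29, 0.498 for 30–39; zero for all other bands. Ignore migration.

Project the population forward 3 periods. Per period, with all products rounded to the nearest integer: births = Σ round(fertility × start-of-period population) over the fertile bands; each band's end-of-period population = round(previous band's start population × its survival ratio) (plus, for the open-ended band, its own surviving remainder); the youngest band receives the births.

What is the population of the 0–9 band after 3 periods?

2487

— Period 1 —
Births: 19500 * 0.078 = 1521 ; 13400 * 0.498 = 6673 → 8194
10–19: 5300 * 0.949 = 5030
20–29: 4700 * 0.944 = 4437
30–39: 19500 * 0.958 = 18681
40+: 13400 * 0.957 + 12600 * 0.62 = 12824 + 7812 = 20636
Giving 8194 / 5030 / 4437 / 18681 / 20636.
— Period 2 —
Births: 4437 * 0.078 = 346 ; 18681 * 0.498 = 9303 → 9649
10–19: 8194 * 0.949 = 7776
20–29: 5030 * 0.944 = 4748
30–39: 4437 * 0.958 = 4251
40+: 18681 * 0.957 + 20636 * 0.62 = 17878 + 12794 = 30672
Giving 9649 / 7776 / 4748 / 4251 / 30672.
— Period 3 —
Births: 4748 * 0.078 = 370 ; 4251 * 0.498 = 2117 → 2487
10–19: 9649 * 0.949 = 9157
20–29: 7776 * 0.944 = 7341
30–39: 4748 * 0.958 = 4549
40+: 4251 * 0.957 + 30672 * 0.62 = 4068 + 19017 = 23085
Giving 2487 / 9157 / 7341 / 4549 / 23085.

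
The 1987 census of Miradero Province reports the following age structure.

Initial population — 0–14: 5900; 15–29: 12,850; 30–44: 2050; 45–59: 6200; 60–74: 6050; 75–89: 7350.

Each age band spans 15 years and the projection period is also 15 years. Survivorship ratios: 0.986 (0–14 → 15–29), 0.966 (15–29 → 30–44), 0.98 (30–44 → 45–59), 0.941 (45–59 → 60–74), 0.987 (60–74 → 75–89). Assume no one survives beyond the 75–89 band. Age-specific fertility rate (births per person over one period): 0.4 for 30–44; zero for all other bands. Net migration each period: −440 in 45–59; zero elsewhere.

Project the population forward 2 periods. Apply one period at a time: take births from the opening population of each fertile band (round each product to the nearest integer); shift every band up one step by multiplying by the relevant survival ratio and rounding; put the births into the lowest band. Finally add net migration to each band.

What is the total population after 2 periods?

30352

After projecting period 1:
Births: 2050 * 0.4 = 820
15–29: 5900 * 0.986 = 5817
30–44: 12850 * 0.966 = 12413
45–59: 2050 * 0.98 = 2009
60–74: 6200 * 0.941 = 5834
75–89: 6050 * 0.987 = 5971
Net migration: 45–59 − 440 → 1569
End of period: [820, 5817, 12413, 1569, 5834, 5971]
After projecting period 2:
Births: 12413 * 0.4 = 4965
15–29: 820 * 0.986 = 809
30–44: 5817 * 0.966 = 5619
45–59: 12413 * 0.98 = 12165
60–74: 1569 * 0.941 = 1476
75–89: 5834 * 0.987 = 5758
Net migration: 45–59 − 440 → 11725
End of period: [4965, 809, 5619, 11725, 1476, 5758]
Total after period 2: 4965 + 809 + 5619 + 11725 + 1476 + 5758 = 30352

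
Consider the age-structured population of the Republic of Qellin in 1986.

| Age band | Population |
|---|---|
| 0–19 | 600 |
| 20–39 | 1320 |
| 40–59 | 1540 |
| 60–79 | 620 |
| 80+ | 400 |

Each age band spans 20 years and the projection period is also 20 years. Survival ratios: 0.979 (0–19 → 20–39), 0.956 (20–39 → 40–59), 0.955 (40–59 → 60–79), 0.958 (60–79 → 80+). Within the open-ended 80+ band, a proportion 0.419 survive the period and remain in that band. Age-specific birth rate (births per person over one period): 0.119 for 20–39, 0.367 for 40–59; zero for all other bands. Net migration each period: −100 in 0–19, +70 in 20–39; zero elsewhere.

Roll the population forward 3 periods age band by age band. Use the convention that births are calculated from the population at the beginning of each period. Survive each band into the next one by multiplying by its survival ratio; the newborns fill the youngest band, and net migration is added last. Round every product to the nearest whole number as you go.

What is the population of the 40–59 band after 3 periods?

Call the bands 1 to 5, youngest first.
[period 1]
Births: 1320 × 0.119 = 157, 1540 × 0.367 = 565 — total 722
Band 2: 600 × 0.979 = 587
Band 3: 1320 × 0.956 = 1262
Band 4: 1540 × 0.955 = 1471
Band 5: 620 × 0.958 + 400 × 0.419 = 594 + 168 = 762
Net migration: Band 1 − 100 → 622; Band 2 + 70 → 657
End of period: [622, 657, 1262, 1471, 762]
[period 2]
Births: 657 × 0.119 = 78, 1262 × 0.367 = 463 — total 541
Band 2: 622 × 0.979 = 609
Band 3: 657 × 0.956 = 628
Band 4: 1262 × 0.955 = 1205
Band 5: 1471 × 0.958 + 762 × 0.419 = 1409 + 319 = 1728
Net migration: Band 1 − 100 → 441; Band 2 + 70 → 679
End of period: [441, 679, 628, 1205, 1728]
[period 3]
Births: 679 × 0.119 = 81, 628 × 0.367 = 230 — total 311
Band 2: 441 × 0.979 = 432
Band 3: 679 × 0.956 = 649
Band 4: 628 × 0.955 = 600
Band 5: 1205 × 0.958 + 1728 × 0.419 = 1154 + 724 = 1878
Net migration: Band 1 − 100 → 211; Band 2 + 70 → 502
End of period: [211, 502, 649, 600, 1878]

649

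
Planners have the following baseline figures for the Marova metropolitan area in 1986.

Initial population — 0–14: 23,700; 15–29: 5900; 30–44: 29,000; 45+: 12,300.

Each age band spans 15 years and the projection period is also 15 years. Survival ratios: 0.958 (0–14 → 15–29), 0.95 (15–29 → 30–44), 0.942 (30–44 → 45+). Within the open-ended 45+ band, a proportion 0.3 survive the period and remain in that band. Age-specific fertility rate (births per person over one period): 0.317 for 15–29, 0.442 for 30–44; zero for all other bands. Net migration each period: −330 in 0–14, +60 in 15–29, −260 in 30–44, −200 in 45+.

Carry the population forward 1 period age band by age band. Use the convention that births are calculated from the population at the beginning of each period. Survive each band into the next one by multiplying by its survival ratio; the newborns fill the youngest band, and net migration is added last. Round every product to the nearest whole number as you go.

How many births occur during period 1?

14688

Call the groups 1 to 4, youngest first.
— Period 1 —
Births: 5900 × 0.317 = 1870  |  29000 × 0.442 = 12818 ⇒ total 14688
Group 2: 23700 × 0.958 = 22705
Group 3: 5900 × 0.95 = 5605
Group 4: 29000 × 0.942 + 12300 × 0.3 = 27318 + 3690 = 31008
Net migration: Group 1 − 330 → 14358; Group 2 + 60 → 22765; Group 3 − 260 → 5345; Group 4 − 200 → 30808
Giving 14358 / 22765 / 5345 / 30808.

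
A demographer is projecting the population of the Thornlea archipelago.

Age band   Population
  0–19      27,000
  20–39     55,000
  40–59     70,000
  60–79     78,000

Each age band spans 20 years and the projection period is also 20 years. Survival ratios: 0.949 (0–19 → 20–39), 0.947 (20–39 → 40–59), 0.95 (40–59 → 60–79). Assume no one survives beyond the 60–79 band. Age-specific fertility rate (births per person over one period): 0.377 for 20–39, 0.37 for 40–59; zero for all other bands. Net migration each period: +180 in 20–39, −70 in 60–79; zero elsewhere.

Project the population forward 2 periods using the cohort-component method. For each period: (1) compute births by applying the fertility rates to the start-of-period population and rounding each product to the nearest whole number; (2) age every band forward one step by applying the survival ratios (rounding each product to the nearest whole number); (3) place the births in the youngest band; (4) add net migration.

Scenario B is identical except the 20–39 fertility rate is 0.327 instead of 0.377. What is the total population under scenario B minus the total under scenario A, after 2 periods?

[period 1]
Births: 55000 * 0.377 = 20735  |  70000 * 0.37 = 25900 — total 46635
20–39: 27000 * 0.949 = 25623
40–59: 55000 * 0.947 = 52085
60–79: 70000 * 0.95 = 66500
Net migration: 20–39 + 180 → 25803; 60–79 − 70 → 66430
→ [46635, 25803, 52085, 66430]
[period 2]
Births: 25803 * 0.377 = 9728  |  52085 * 0.37 = 19271 — total 28999
20–39: 46635 * 0.949 = 44257
40–59: 25803 * 0.947 = 24435
60–79: 52085 * 0.95 = 49481
Net migration: 20–39 + 180 → 44437; 60–79 − 70 → 49411
→ [28999, 44437, 24435, 49411]
Scenario A total after 2 periods: 147282
Scenario B projection —
[period 1]
Births: 55000 * 0.327 = 17985  |  70000 * 0.37 = 25900 — total 43885
20–39: 27000 * 0.949 = 25623
40–59: 55000 * 0.947 = 52085
60–79: 70000 * 0.95 = 66500
Net migration: 20–39 + 180 → 25803; 60–79 − 70 → 66430
→ [43885, 25803, 52085, 66430]
[period 2]
Births: 25803 * 0.327 = 8438  |  52085 * 0.37 = 19271 — total 27709
20–39: 43885 * 0.949 = 41647
40–59: 25803 * 0.947 = 24435
60–79: 52085 * 0.95 = 49481
Net migration: 20–39 + 180 → 41827; 60–79 − 70 → 49411
→ [27709, 41827, 24435, 49411]
Scenario B total after 2 periods: 143382
Difference B − A = 143382 − 147282 = -3900

-3900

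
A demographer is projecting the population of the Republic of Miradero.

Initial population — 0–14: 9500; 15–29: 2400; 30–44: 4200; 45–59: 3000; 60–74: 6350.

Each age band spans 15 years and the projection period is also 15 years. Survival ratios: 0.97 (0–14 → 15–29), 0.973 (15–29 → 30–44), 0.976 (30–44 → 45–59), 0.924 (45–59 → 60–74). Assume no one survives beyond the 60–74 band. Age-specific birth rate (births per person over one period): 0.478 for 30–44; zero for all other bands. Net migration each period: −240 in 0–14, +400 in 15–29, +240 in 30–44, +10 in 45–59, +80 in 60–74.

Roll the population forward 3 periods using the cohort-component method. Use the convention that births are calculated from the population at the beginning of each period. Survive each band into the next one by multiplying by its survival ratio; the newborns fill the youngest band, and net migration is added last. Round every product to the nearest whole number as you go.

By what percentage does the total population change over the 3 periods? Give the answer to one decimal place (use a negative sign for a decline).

Period 1:
Births: 4200 * 0.478 = 2008
15–29: 9500 * 0.97 = 9215
30–44: 2400 * 0.973 = 2335
45–59: 4200 * 0.976 = 4099
60–74: 3000 * 0.924 = 2772
Net migration: 0–14 − 240 → 1768; 15–29 + 400 → 9615; 30–44 + 240 → 2575; 45–59 + 10 → 4109; 60–74 + 80 → 2852
→ [1768, 9615, 2575, 4109, 2852]
Period 2:
Births: 2575 * 0.478 = 1231
15–29: 1768 * 0.97 = 1715
30–44: 9615 * 0.973 = 9355
45–59: 2575 * 0.976 = 2513
60–74: 4109 * 0.924 = 3797
Net migration: 0–14 − 240 → 991; 15–29 + 400 → 2115; 30–44 + 240 → 9595; 45–59 + 10 → 2523; 60–74 + 80 → 3877
→ [991, 2115, 9595, 2523, 3877]
Period 3:
Births: 9595 * 0.478 = 4586
15–29: 991 * 0.97 = 961
30–44: 2115 * 0.973 = 2058
45–59: 9595 * 0.976 = 9365
60–74: 2523 * 0.924 = 2331
Net migration: 0–14 − 240 → 4346; 15–29 + 400 → 1361; 30–44 + 240 → 2298; 45–59 + 10 → 9375; 60–74 + 80 → 2411
→ [4346, 1361, 2298, 9375, 2411]
Total: 25450 → 19791; change = -5659; percentage change = -22.2%

-22.2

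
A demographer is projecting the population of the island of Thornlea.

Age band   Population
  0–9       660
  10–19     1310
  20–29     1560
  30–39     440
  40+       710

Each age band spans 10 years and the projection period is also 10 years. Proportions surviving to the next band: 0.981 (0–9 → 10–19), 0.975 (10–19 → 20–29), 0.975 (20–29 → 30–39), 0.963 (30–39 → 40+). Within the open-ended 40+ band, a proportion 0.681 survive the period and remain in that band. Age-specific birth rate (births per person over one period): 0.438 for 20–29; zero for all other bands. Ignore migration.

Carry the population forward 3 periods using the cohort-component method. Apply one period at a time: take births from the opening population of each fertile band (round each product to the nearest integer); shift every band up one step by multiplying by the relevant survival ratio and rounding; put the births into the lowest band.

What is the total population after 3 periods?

4710

Call the bands 1 to 5, youngest first.
— Period 1 —
Births: 1560 × 0.438 = 683
Band 2: 660 × 0.981 = 647
Band 3: 1310 × 0.975 = 1277
Band 4: 1560 × 0.975 = 1521
Band 5: 440 × 0.963 + 710 × 0.681 = 424 + 484 = 908
End of period: [683, 647, 1277, 1521, 908]
— Period 2 —
Births: 1277 × 0.438 = 559
Band 2: 683 × 0.981 = 670
Band 3: 647 × 0.975 = 631
Band 4: 1277 × 0.975 = 1245
Band 5: 1521 × 0.963 + 908 × 0.681 = 1465 + 618 = 2083
End of period: [559, 670, 631, 1245, 2083]
— Period 3 —
Births: 631 × 0.438 = 276
Band 2: 559 × 0.981 = 548
Band 3: 670 × 0.975 = 653
Band 4: 631 × 0.975 = 615
Band 5: 1245 × 0.963 + 2083 × 0.681 = 1199 + 1419 = 2618
End of period: [276, 548, 653, 615, 2618]
Total after period 3: 276 + 548 + 653 + 615 + 2618 = 4710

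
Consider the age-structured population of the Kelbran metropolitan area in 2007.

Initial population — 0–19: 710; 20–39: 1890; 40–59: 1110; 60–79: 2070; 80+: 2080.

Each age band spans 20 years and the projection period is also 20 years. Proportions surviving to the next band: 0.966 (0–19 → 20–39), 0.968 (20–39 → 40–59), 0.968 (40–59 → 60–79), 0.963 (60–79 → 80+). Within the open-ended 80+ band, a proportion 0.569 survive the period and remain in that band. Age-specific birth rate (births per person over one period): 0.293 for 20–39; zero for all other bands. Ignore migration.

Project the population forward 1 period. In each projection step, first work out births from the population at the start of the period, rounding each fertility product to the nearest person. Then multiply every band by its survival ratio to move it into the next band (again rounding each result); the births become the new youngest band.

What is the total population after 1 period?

7321

— Period 1 —
Births: 1890 * 0.293 = 554
20–39: 710 * 0.966 = 686
40–59: 1890 * 0.968 = 1830
60–79: 1110 * 0.968 = 1074
80+: 2070 * 0.963 + 2080 * 0.569 = 1993 + 1184 = 3177
→ [554, 686, 1830, 1074, 3177]
Total after period 1: 554 + 686 + 1830 + 1074 + 3177 = 7321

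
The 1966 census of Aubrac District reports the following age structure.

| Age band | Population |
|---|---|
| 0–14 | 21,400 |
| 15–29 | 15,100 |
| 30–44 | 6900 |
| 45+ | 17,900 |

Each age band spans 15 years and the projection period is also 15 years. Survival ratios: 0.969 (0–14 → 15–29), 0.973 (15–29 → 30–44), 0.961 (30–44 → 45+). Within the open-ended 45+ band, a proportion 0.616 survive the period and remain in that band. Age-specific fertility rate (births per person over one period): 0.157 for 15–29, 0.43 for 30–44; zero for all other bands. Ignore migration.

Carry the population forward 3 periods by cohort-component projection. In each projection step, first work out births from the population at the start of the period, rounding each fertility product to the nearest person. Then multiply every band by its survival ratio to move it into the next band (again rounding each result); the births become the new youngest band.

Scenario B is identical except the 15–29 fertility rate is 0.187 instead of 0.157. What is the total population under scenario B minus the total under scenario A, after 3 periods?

1267

— Period 1 —
Births: 15100 × 0.157 = 2371  |  6900 × 0.43 = 2967 → 5338
15–29: 21400 × 0.969 = 20737
30–44: 15100 × 0.973 = 14692
45+: 6900 × 0.961 + 17900 × 0.616 = 6631 + 11026 = 17657
Population now: 0–14=5338, 15–29=20737, 30–44=14692, 45+=17657
— Period 2 —
Births: 20737 × 0.157 = 3256  |  14692 × 0.43 = 6318 → 9574
15–29: 5338 × 0.969 = 5173
30–44: 20737 × 0.973 = 20177
45+: 14692 × 0.961 + 17657 × 0.616 = 14119 + 10877 = 24996
Population now: 0–14=9574, 15–29=5173, 30–44=20177, 45+=24996
— Period 3 —
Births: 5173 × 0.157 = 812  |  20177 × 0.43 = 8676 → 9488
15–29: 9574 × 0.969 = 9277
30–44: 5173 × 0.973 = 5033
45+: 20177 × 0.961 + 24996 × 0.616 = 19390 + 15398 = 34788
Population now: 0–14=9488, 15–29=9277, 30–44=5033, 45+=34788
Scenario A total after 3 periods: 58586
Scenario B projection —
— Period 1 —
Births: 15100 × 0.187 = 2824  |  6900 × 0.43 = 2967 → 5791
15–29: 21400 × 0.969 = 20737
30–44: 15100 × 0.973 = 14692
45+: 6900 × 0.961 + 17900 × 0.616 = 6631 + 11026 = 17657
Population now: 0–14=5791, 15–29=20737, 30–44=14692, 45+=17657
— Period 2 —
Births: 20737 × 0.187 = 3878  |  14692 × 0.43 = 6318 → 10196
15–29: 5791 × 0.969 = 5611
30–44: 20737 × 0.973 = 20177
45+: 14692 × 0.961 + 17657 × 0.616 = 14119 + 10877 = 24996
Population now: 0–14=10196, 15–29=5611, 30–44=20177, 45+=24996
— Period 3 —
Births: 5611 × 0.187 = 1049  |  20177 × 0.43 = 8676 → 9725
15–29: 10196 × 0.969 = 9880
30–44: 5611 × 0.973 = 5460
45+: 20177 × 0.961 + 24996 × 0.616 = 19390 + 15398 = 34788
Population now: 0–14=9725, 15–29=9880, 30–44=5460, 45+=34788
Scenario B total after 3 periods: 59853
Difference B − A = 59853 − 58586 = 1267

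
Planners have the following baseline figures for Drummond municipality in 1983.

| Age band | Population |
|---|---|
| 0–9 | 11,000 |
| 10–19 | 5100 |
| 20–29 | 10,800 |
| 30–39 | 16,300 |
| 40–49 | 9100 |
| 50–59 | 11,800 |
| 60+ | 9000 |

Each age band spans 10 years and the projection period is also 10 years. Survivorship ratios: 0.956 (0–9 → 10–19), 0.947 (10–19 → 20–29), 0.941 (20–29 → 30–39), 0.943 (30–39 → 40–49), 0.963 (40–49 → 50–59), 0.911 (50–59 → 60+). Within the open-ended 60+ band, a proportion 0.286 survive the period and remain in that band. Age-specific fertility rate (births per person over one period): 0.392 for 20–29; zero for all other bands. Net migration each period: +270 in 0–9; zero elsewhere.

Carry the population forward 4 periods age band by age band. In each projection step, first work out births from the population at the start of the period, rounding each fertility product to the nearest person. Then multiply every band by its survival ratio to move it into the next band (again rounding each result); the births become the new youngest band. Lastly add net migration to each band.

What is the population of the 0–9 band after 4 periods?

Call the groups 1 to 7, youngest first.
Period 1:
Births: 10800 × 0.392 = 4234
Group 2: 11000 × 0.956 = 10516
Group 3: 5100 × 0.947 = 4830
Group 4: 10800 × 0.941 = 10163
Group 5: 16300 × 0.943 = 15371
Group 6: 9100 × 0.963 = 8763
Group 7: 11800 × 0.911 + 9000 × 0.286 = 10750 + 2574 = 13324
Net migration: Group 1 + 270 → 4504
Giving 4504 / 10516 / 4830 / 10163 / 15371 / 8763 / 13324.
Period 2:
Births: 4830 × 0.392 = 1893
Group 2: 4504 × 0.956 = 4306
Group 3: 10516 × 0.947 = 9959
Group 4: 4830 × 0.941 = 4545
Group 5: 10163 × 0.943 = 9584
Group 6: 15371 × 0.963 = 14802
Group 7: 8763 × 0.911 + 13324 × 0.286 = 7983 + 3811 = 11794
Net migration: Group 1 + 270 → 2163
Giving 2163 / 4306 / 9959 / 4545 / 9584 / 14802 / 11794.
Period 3:
Births: 9959 × 0.392 = 3904
Group 2: 2163 × 0.956 = 2068
Group 3: 4306 × 0.947 = 4078
Group 4: 9959 × 0.941 = 9371
Group 5: 4545 × 0.943 = 4286
Group 6: 9584 × 0.963 = 9229
Group 7: 14802 × 0.911 + 11794 × 0.286 = 13485 + 3373 = 16858
Net migration: Group 1 + 270 → 4174
Giving 4174 / 2068 / 4078 / 9371 / 4286 / 9229 / 16858.
Period 4:
Births: 4078 × 0.392 = 1599
Group 2: 4174 × 0.956 = 3990
Group 3: 2068 × 0.947 = 1958
Group 4: 4078 × 0.941 = 3837
Group 5: 9371 × 0.943 = 8837
Group 6: 4286 × 0.963 = 4127
Group 7: 9229 × 0.911 + 16858 × 0.286 = 8408 + 4821 = 13229
Net migration: Group 1 + 270 → 1869
Giving 1869 / 3990 / 1958 / 3837 / 8837 / 4127 / 13229.

1869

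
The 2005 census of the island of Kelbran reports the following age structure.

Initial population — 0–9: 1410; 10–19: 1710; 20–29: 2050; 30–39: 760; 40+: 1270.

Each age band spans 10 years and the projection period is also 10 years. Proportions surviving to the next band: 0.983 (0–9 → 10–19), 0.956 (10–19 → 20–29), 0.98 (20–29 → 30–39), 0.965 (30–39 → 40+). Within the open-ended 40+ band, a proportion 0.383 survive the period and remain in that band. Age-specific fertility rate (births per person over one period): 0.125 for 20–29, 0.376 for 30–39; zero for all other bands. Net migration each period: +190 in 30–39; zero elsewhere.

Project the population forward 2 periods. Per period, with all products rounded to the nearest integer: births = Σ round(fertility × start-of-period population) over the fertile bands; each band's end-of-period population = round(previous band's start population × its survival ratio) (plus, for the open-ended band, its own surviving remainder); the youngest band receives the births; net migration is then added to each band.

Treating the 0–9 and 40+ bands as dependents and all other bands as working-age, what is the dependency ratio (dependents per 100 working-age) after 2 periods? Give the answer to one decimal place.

(Bands numbered youngest = 1 to oldest = 5.)
After projecting period 1:
Births: 2050 * 0.125 = 256, 760 * 0.376 = 286 → total 542
Band 2: 1410 * 0.983 = 1386
Band 3: 1710 * 0.956 = 1635
Band 4: 2050 * 0.98 = 2009
Band 5: 760 * 0.965 + 1270 * 0.383 = 733 + 486 = 1219
Net migration: Band 4 + 190 → 2199
→ [542, 1386, 1635, 2199, 1219]
After projecting period 2:
Births: 1635 * 0.125 = 204, 2199 * 0.376 = 827 → total 1031
Band 2: 542 * 0.983 = 533
Band 3: 1386 * 0.956 = 1325
Band 4: 1635 * 0.98 = 1602
Band 5: 2199 * 0.965 + 1219 * 0.383 = 2122 + 467 = 2589
Net migration: Band 4 + 190 → 1792
→ [1031, 533, 1325, 1792, 2589]
Dependents (band 0–9 + band 40+) = 1031 + 2589 = 3620; working-age = 3650; ratio = 3620/3650 × 100 = 99.2

99.2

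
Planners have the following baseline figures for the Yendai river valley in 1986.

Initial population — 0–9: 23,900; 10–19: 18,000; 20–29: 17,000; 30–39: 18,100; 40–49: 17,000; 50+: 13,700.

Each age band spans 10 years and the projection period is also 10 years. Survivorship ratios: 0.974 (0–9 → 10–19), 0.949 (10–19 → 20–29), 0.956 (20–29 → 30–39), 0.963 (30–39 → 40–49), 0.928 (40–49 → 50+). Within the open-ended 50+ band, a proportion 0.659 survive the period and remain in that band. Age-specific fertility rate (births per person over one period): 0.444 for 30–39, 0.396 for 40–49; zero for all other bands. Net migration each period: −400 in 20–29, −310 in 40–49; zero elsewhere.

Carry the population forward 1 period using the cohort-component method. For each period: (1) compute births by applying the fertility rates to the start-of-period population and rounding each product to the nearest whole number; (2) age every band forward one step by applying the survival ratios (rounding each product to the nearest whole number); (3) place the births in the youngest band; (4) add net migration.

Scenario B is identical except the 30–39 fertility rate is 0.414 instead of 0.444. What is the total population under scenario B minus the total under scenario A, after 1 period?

Period 1.
Births: 18100 × 0.444 = 8036  |  17000 × 0.396 = 6732 ⇒ total 14768
10–19: 23900 × 0.974 = 23279
20–29: 18000 × 0.949 = 17082
30–39: 17000 × 0.956 = 16252
40–49: 18100 × 0.963 = 17430
50+: 17000 × 0.928 + 13700 × 0.659 = 15776 + 9028 = 24804
Net migration: 20–29 − 400 → 16682; 40–49 − 310 → 17120
Giving 14768 / 23279 / 16682 / 16252 / 17120 / 24804.
Scenario A total after 1 period: 112905
Scenario B projection —
Period 1.
Births: 18100 × 0.414 = 7493  |  17000 × 0.396 = 6732 ⇒ total 14225
10–19: 23900 × 0.974 = 23279
20–29: 18000 × 0.949 = 17082
30–39: 17000 × 0.956 = 16252
40–49: 18100 × 0.963 = 17430
50+: 17000 × 0.928 + 13700 × 0.659 = 15776 + 9028 = 24804
Net migration: 20–29 − 400 → 16682; 40–49 − 310 → 17120
Giving 14225 / 23279 / 16682 / 16252 / 17120 / 24804.
Scenario B total after 1 period: 112362
Difference B − A = 112362 − 112905 = -543

-543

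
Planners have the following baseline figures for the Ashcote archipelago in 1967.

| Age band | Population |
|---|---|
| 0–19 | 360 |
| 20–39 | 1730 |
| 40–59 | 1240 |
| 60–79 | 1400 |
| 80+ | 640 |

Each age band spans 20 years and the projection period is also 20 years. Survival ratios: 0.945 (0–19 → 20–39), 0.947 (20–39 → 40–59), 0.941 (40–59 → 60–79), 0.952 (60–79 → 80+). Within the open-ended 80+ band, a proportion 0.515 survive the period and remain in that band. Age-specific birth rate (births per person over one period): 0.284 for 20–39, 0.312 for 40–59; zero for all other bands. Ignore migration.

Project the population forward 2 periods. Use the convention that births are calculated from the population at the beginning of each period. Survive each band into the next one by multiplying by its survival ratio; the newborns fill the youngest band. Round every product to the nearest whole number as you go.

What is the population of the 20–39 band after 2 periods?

830

— Period 1 —
Births: 1730 × 0.284 = 491  |  1240 × 0.312 = 387 → total 878
20–39: 360 × 0.945 = 340
40–59: 1730 × 0.947 = 1638
60–79: 1240 × 0.941 = 1167
80+: 1400 × 0.952 + 640 × 0.515 = 1333 + 330 = 1663
Giving 878 / 340 / 1638 / 1167 / 1663.
— Period 2 —
Births: 340 × 0.284 = 97  |  1638 × 0.312 = 511 → total 608
20–39: 878 × 0.945 = 830
40–59: 340 × 0.947 = 322
60–79: 1638 × 0.941 = 1541
80+: 1167 × 0.952 + 1663 × 0.515 = 1111 + 856 = 1967
Giving 608 / 830 / 322 / 1541 / 1967.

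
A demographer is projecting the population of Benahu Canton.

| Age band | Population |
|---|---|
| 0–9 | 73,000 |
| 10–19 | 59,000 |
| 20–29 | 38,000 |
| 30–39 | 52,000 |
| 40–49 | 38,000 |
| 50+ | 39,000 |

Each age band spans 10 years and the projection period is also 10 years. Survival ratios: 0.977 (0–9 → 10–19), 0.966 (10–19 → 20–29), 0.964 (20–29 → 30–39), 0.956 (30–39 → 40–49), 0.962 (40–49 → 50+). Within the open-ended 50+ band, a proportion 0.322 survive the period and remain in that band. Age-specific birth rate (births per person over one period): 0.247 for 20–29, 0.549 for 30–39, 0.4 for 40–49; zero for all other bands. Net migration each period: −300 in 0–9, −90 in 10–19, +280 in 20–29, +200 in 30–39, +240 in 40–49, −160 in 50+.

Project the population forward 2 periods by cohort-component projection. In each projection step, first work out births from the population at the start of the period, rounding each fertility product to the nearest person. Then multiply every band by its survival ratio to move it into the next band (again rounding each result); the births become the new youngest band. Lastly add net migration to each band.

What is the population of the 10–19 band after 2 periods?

After projecting period 1:
Births: 38000 × 0.247 = 9386 ; 52000 × 0.549 = 28548 ; 38000 × 0.4 = 15200 ⇒ total 53134
10–19: 73000 × 0.977 = 71321
20–29: 59000 × 0.966 = 56994
30–39: 38000 × 0.964 = 36632
40–49: 52000 × 0.956 = 49712
50+: 38000 × 0.962 + 39000 × 0.322 = 36556 + 12558 = 49114
Net migration: 0–9 − 300 → 52834; 10–19 − 90 → 71231; 20–29 + 280 → 57274; 30–39 + 200 → 36832; 40–49 + 240 → 49952; 50+ − 160 → 48954
Population now: 0–9=52834, 10–19=71231, 20–29=57274, 30–39=36832, 40–49=49952, 50+=48954
After projecting period 2:
Births: 57274 × 0.247 = 14147 ; 36832 × 0.549 = 20221 ; 49952 × 0.4 = 19981 ⇒ total 54349
10–19: 52834 × 0.977 = 51619
20–29: 71231 × 0.966 = 68809
30–39: 57274 × 0.964 = 55212
40–49: 36832 × 0.956 = 35211
50+: 49952 × 0.962 + 48954 × 0.322 = 48054 + 15763 = 63817
Net migration: 0–9 − 300 → 54049; 10–19 − 90 → 51529; 20–29 + 280 → 69089; 30–39 + 200 → 55412; 40–49 + 240 → 35451; 50+ − 160 → 63657
Population now: 0–9=54049, 10–19=51529, 20–29=69089, 30–39=55412, 40–49=35451, 50+=63657

51529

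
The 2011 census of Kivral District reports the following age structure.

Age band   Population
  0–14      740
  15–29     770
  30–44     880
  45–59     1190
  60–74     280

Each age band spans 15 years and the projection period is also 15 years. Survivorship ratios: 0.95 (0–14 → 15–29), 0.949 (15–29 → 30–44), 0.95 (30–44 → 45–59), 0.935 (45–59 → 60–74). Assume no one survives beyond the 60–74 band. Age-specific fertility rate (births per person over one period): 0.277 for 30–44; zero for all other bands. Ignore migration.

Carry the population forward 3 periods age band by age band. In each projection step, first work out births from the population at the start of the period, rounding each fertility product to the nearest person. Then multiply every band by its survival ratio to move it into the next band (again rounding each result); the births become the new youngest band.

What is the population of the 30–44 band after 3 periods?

(Groups numbered youngest = 1 to oldest = 5.)
Period 1:
Births: 880 * 0.277 = 244
Group 2: 740 * 0.95 = 703
Group 3: 770 * 0.949 = 731
Group 4: 880 * 0.95 = 836
Group 5: 1190 * 0.935 = 1113
Giving 244 / 703 / 731 / 836 / 1113.
Period 2:
Births: 731 * 0.277 = 202
Group 2: 244 * 0.95 = 232
Group 3: 703 * 0.949 = 667
Group 4: 731 * 0.95 = 694
Group 5: 836 * 0.935 = 782
Giving 202 / 232 / 667 / 694 / 782.
Period 3:
Births: 667 * 0.277 = 185
Group 2: 202 * 0.95 = 192
Group 3: 232 * 0.949 = 220
Group 4: 667 * 0.95 = 634
Group 5: 694 * 0.935 = 649
Giving 185 / 192 / 220 / 634 / 649.

220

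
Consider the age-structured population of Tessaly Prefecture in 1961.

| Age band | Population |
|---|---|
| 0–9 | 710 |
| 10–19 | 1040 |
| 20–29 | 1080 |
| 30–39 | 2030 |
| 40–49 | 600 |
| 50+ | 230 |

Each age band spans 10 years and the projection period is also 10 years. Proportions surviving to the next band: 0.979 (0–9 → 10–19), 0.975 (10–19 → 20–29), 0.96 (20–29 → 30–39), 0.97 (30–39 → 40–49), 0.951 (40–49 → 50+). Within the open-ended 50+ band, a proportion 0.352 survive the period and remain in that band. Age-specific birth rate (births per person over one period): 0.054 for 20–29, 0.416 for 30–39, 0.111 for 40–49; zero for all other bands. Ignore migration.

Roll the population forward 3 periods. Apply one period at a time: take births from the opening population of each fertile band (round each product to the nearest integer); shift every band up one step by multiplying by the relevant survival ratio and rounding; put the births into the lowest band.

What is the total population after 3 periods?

5461

— Period 1 —
Births: 1080 * 0.054 = 58 ; 2030 * 0.416 = 844 ; 600 * 0.111 = 67 → total 969
10–19: 710 * 0.979 = 695
20–29: 1040 * 0.975 = 1014
30–39: 1080 * 0.96 = 1037
40–49: 2030 * 0.97 = 1969
50+: 600 * 0.951 + 230 * 0.352 = 571 + 81 = 652
→ [969, 695, 1014, 1037, 1969, 652]
— Period 2 —
Births: 1014 * 0.054 = 55 ; 1037 * 0.416 = 431 ; 1969 * 0.111 = 219 → total 705
10–19: 969 * 0.979 = 949
20–29: 695 * 0.975 = 678
30–39: 1014 * 0.96 = 973
40–49: 1037 * 0.97 = 1006
50+: 1969 * 0.951 + 652 * 0.352 = 1873 + 230 = 2103
→ [705, 949, 678, 973, 1006, 2103]
— Period 3 —
Births: 678 * 0.054 = 37 ; 973 * 0.416 = 405 ; 1006 * 0.111 = 112 → total 554
10–19: 705 * 0.979 = 690
20–29: 949 * 0.975 = 925
30–39: 678 * 0.96 = 651
40–49: 973 * 0.97 = 944
50+: 1006 * 0.951 + 2103 * 0.352 = 957 + 740 = 1697
→ [554, 690, 925, 651, 944, 1697]
Total after period 3: 554 + 690 + 925 + 651 + 944 + 1697 = 5461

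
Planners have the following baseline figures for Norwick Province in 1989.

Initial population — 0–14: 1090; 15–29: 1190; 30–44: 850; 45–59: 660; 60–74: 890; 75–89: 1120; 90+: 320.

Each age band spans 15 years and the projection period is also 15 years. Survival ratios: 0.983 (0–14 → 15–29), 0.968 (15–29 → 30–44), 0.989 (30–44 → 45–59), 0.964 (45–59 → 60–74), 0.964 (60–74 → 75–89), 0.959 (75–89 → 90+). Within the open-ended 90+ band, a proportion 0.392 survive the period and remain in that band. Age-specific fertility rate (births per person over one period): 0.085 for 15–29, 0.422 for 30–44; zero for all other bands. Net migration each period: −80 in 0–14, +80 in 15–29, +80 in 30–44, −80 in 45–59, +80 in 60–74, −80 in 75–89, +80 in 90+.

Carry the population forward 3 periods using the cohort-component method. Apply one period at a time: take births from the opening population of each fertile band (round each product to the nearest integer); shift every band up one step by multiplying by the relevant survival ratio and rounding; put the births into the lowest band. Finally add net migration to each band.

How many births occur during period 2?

618

Let band 1 be 0–14 through band 7 = 90+.
After projecting period 1:
Births: 1190 × 0.085 = 101  |  850 × 0.422 = 359 — total 460
Band 2: 1090 × 0.983 = 1071
Band 3: 1190 × 0.968 = 1152
Band 4: 850 × 0.989 = 841
Band 5: 660 × 0.964 = 636
Band 6: 890 × 0.964 = 858
Band 7: 1120 × 0.959 + 320 × 0.392 = 1074 + 125 = 1199
Net migration: Band 1 − 80 → 380; Band 2 + 80 → 1151; Band 3 + 80 → 1232; Band 4 − 80 → 761; Band 5 + 80 → 716; Band 6 − 80 → 778; Band 7 + 80 → 1279
End of period: [380, 1151, 1232, 761, 716, 778, 1279]
After projecting period 2:
Births: 1151 × 0.085 = 98  |  1232 × 0.422 = 520 — total 618
Band 2: 380 × 0.983 = 374
Band 3: 1151 × 0.968 = 1114
Band 4: 1232 × 0.989 = 1218
Band 5: 761 × 0.964 = 734
Band 6: 716 × 0.964 = 690
Band 7: 778 × 0.959 + 1279 × 0.392 = 746 + 501 = 1247
Net migration: Band 1 − 80 → 538; Band 2 + 80 → 454; Band 3 + 80 → 1194; Band 4 − 80 → 1138; Band 5 + 80 → 814; Band 6 − 80 → 610; Band 7 + 80 → 1327
End of period: [538, 454, 1194, 1138, 814, 610, 1327]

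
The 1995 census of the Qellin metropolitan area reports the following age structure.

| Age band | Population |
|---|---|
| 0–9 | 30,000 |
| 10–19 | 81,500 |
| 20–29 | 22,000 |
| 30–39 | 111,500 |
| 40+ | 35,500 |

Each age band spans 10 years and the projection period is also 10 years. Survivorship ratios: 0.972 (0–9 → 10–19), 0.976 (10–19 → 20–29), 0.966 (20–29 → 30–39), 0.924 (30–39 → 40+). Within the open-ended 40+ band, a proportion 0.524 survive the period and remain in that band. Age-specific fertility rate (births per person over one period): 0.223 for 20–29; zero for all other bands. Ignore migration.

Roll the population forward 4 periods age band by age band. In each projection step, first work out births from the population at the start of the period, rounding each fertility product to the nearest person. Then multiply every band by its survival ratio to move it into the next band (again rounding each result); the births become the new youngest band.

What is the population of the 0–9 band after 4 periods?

Period 1.
Births: 22000 × 0.223 = 4906
10–19: 30000 × 0.972 = 29160
20–29: 81500 × 0.976 = 79544
30–39: 22000 × 0.966 = 21252
40+: 111500 × 0.924 + 35500 × 0.524 = 103026 + 18602 = 121628
Population now: 0–9=4906, 10–19=29160, 20–29=79544, 30–39=21252, 40+=121628
Period 2.
Births: 79544 × 0.223 = 17738
10–19: 4906 × 0.972 = 4769
20–29: 29160 × 0.976 = 28460
30–39: 79544 × 0.966 = 76840
40+: 21252 × 0.924 + 121628 × 0.524 = 19637 + 63733 = 83370
Population now: 0–9=17738, 10–19=4769, 20–29=28460, 30–39=76840, 40+=83370
Period 3.
Births: 28460 × 0.223 = 6347
10–19: 17738 × 0.972 = 17241
20–29: 4769 × 0.976 = 4655
30–39: 28460 × 0.966 = 27492
40+: 76840 × 0.924 + 83370 × 0.524 = 71000 + 43686 = 114686
Population now: 0–9=6347, 10–19=17241, 20–29=4655, 30–39=27492, 40+=114686
Period 4.
Births: 4655 × 0.223 = 1038
10–19: 6347 × 0.972 = 6169
20–29: 17241 × 0.976 = 16827
30–39: 4655 × 0.966 = 4497
40+: 27492 × 0.924 + 114686 × 0.524 = 25403 + 60095 = 85498
Population now: 0–9=1038, 10–19=6169, 20–29=16827, 30–39=4497, 40+=85498

1038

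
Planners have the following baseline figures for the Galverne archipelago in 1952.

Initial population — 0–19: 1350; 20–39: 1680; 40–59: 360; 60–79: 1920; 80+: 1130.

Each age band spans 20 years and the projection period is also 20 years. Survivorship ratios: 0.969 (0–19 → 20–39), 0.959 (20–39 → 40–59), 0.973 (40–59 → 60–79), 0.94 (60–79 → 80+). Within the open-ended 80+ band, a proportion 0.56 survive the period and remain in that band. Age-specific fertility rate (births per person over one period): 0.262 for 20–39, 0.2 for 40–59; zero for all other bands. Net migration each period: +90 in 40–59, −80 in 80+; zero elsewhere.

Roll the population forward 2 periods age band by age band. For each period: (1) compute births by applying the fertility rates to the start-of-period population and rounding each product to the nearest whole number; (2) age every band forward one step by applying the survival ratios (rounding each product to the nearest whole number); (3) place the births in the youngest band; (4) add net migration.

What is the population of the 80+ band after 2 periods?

1569

Numbering the bands 1..5 from youngest to oldest:
Period 1:
Births: 1680 * 0.262 = 440, 360 * 0.2 = 72 ⇒ total 512
Band 2: 1350 * 0.969 = 1308
Band 3: 1680 * 0.959 = 1611
Band 4: 360 * 0.973 = 350
Band 5: 1920 * 0.94 + 1130 * 0.56 = 1805 + 633 = 2438
Net migration: Band 3 + 90 → 1701; Band 5 − 80 → 2358
End of period: [512, 1308, 1701, 350, 2358]
Period 2:
Births: 1308 * 0.262 = 343, 1701 * 0.2 = 340 ⇒ total 683
Band 2: 512 * 0.969 = 496
Band 3: 1308 * 0.959 = 1254
Band 4: 1701 * 0.973 = 1655
Band 5: 350 * 0.94 + 2358 * 0.56 = 329 + 1320 = 1649
Net migration: Band 3 + 90 → 1344; Band 5 − 80 → 1569
End of period: [683, 496, 1344, 1655, 1569]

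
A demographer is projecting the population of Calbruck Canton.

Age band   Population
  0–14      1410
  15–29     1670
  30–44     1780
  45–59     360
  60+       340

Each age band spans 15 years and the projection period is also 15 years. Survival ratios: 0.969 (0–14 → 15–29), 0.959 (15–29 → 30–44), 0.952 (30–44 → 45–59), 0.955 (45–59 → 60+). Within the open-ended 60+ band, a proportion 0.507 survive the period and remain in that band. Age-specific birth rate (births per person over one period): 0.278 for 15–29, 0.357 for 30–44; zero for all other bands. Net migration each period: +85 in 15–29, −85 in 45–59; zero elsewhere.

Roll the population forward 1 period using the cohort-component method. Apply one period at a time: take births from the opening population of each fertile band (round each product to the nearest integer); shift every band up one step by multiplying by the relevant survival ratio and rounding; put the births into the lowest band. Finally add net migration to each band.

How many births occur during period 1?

Period 1:
Births: 1670 × 0.278 = 464  |  1780 × 0.357 = 635 → total 1099
15–29: 1410 × 0.969 = 1366
30–44: 1670 × 0.959 = 1602
45–59: 1780 × 0.952 = 1695
60+: 360 × 0.955 + 340 × 0.507 = 344 + 172 = 516
Net migration: 15–29 + 85 → 1451; 45–59 − 85 → 1610
Population now: 0–14=1099, 15–29=1451, 30–44=1602, 45–59=1610, 60+=516

1099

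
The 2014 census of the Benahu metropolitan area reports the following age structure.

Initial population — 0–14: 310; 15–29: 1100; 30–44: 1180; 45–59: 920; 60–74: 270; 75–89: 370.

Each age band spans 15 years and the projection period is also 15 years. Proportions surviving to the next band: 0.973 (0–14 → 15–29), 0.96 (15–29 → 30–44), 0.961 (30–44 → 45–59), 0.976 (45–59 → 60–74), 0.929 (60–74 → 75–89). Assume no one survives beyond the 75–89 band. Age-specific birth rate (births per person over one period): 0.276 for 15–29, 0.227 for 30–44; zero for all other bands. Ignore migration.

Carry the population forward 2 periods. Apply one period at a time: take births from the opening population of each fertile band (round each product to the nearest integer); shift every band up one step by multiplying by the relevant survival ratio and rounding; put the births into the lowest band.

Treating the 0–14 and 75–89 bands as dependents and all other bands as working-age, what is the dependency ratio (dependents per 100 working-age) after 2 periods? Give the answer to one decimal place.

After projecting period 1:
Births: 1100 × 0.276 = 304, 1180 × 0.227 = 268 — total 572
15–29: 310 × 0.973 = 302
30–44: 1100 × 0.96 = 1056
45–59: 1180 × 0.961 = 1134
60–74: 920 × 0.976 = 898
75–89: 270 × 0.929 = 251
→ [572, 302, 1056, 1134, 898, 251]
After projecting period 2:
Births: 302 × 0.276 = 83, 1056 × 0.227 = 240 — total 323
15–29: 572 × 0.973 = 557
30–44: 302 × 0.96 = 290
45–59: 1056 × 0.961 = 1015
60–74: 1134 × 0.976 = 1107
75–89: 898 × 0.929 = 834
→ [323, 557, 290, 1015, 1107, 834]
Dependents (band 0–14 + band 75–89) = 323 + 834 = 1157; working-age = 2969; ratio = 1157/2969 × 100 = 39.0

39.0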